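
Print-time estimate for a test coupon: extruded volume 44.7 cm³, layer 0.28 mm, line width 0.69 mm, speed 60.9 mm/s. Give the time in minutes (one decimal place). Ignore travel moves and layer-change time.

63.3 minutes

Bead cross-section: 0.28 × 0.69 → 0.1932 mm².
Toolpath length = 44.7 cm³ / 0.1932 mm² = 44700 / 0.1932 = 231366.5 mm.
Print-move time: 231366.5 / 60.9 → 3799.1 s.
In the requested units: 3799.1 s = 63.3 minutes.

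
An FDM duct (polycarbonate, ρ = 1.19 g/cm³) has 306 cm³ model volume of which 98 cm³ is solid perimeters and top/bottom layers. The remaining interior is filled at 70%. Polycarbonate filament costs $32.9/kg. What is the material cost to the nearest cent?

Interior volume: 306 − 98 → 208 cm³.
Infill volume = 0.70 × 208 = 145.6 cm³.
Total printed volume = 98 + 145.6 = 243.6 cm³.
Mass: 243.6 × 1.19 → 289.884 g.
Cost = 289.884 g / 1000 × $32.9/kg = $9.54.

$9.54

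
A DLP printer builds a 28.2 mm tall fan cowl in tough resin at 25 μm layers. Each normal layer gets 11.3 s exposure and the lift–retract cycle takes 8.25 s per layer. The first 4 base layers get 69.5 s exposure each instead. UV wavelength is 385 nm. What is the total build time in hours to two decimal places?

Layer count = ceil(28.2 / 0.025) = 1128.
Base layers = 4 × (69.5 + 8.25) = 311 s.
Regular layers = 1124 × (11.3 + 8.25), so 21974.2 s.
Sum: 311 + 21974.2 = 22285.2 s → 6.19 hours.

6.19 hours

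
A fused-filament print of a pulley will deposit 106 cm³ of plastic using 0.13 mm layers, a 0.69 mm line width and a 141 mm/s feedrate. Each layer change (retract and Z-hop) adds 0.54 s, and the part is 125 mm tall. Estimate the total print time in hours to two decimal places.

Extrusion cross-section: 0.13 × 0.69 → 0.0897 mm².
Path length: 106000 mm³ / 0.0897 mm² → 1181716.8 mm.
Print-move time: 1181716.8 / 141 → 8381 s.
Layers = ⌈125/0.13⌉ = 962.
Non-print overhead: 962 × 0.54 → 519.48 s.
Total = 8381 + 519.48 = 8900.48 s = 2.47 hours.

2.47 hours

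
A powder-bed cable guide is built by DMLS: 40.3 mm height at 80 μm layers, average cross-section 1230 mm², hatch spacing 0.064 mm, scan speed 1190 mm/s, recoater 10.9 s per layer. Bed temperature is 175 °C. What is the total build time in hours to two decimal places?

Number of layers: 40.3 / 0.08 → 504 (rounded up).
Hatch length per layer: 1230 / 0.064 → 19218.8 mm.
Scan time per layer = 19218.8 / 1190, so 16.1503 s.
Layer cycle = 16.1503 + 10.9, so 27.0503 s.
504 layers × 27.0503 s/layer = 13633.3512 s, i.e. 3.79 hours.

3.79 hours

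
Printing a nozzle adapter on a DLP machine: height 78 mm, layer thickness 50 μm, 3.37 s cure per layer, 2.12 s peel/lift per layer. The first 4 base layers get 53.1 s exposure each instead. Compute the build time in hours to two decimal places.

Number of layers: 78 / 0.05 → 1560 (rounded up).
Base layers = 4 × (53.1 + 2.12), so 220.88 s.
Remaining layers: 1556 × (3.37 + 2.12) → 8542.44 s.
Sum: 220.88 + 8542.44 = 8763.32 s → 2.43 hours.

2.43 hours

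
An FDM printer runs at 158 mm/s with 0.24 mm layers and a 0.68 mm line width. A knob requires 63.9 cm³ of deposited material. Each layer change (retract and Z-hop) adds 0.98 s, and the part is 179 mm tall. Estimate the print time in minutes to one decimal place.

53.5 minutes

Extrusion cross-section: 0.24 × 0.68 → 0.1632 mm².
Path length: 63900 mm³ / 0.1632 mm² → 391544.1 mm.
Print-move time: 391544.1 / 158 → 2478.1 s.
Number of layers: 179 / 0.24 → 746 (rounded up).
Layer-change overhead = 746 × 0.98 = 731.08 s.
Total = 2478.1 + 731.08 = 3209.18 s = 53.5 minutes.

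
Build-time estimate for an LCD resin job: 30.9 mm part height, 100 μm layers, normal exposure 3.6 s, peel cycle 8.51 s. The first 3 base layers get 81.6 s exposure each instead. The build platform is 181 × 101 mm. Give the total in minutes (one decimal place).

66.3 minutes

Number of layers: 30.9 / 0.1 → 309 (rounded up).
Base layers: 3 × (81.6 + 8.51) → 270.33 s.
Regular layers = 306 × (3.6 + 8.51) = 3705.66 s.
Total = 270.33 + 3705.66 = 3975.99 s = 66.3 minutes.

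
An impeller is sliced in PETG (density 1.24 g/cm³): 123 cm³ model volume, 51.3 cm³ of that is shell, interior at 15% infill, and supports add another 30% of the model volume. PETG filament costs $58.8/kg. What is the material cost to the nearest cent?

Volume inside the shell = 123 − 51.3 = 71.7 cm³.
Infill volume = 0.15 × 71.7 = 10.755 cm³.
Support = 0.30 × 123, so 36.9 cm³.
Total printed volume = 51.3 + 10.755 + 36.9 = 98.955 cm³.
Mass = 98.955 × 1.24, so 122.7042 g.
Cost = 122.7042 g / 1000 × $58.8/kg = $7.22.

$7.22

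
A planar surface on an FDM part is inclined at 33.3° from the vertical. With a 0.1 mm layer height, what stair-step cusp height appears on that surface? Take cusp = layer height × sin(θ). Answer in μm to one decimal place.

h_c = t·sin θ = 0.1 × 0.5490 = 0.0549 mm (54.9 μm).

54.9 μm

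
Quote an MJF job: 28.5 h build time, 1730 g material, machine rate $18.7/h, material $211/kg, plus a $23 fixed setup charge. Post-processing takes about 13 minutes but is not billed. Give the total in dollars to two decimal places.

$920.98

Machine cost = 18.7 × 28.5, so $532.95.
Material charge: 211 × 1730/1000 → $365.03.
Total = 532.95 + 365.03 + 23 = $920.98.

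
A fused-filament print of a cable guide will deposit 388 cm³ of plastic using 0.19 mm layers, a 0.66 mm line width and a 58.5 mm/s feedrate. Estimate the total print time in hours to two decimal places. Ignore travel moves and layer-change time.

14.69 hours

Extrusion cross-section: 0.19 × 0.66 → 0.1254 mm².
Total extruded path = 388000/0.1254 = 3094098.9 mm.
Time extruding = 3094098.9 / 58.5, so 52890.6 s.
Converting: 52890.6 s = 14.69 hours.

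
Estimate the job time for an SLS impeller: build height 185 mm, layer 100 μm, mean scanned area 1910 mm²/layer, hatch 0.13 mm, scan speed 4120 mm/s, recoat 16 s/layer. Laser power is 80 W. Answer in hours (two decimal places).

Number of layers: 185 / 0.1 → 1850 (rounded up).
Per-layer scan distance = 1910 / 0.13, so 14692.3 mm.
Laser time per layer: 14692.3 / 4120 → 3.5661 s.
Layer cycle = 3.5661 + 16 = 19.5661 s.
Build time = 1850 × 19.5661 = 36197.285 s = 10.05 hours.

10.05 hours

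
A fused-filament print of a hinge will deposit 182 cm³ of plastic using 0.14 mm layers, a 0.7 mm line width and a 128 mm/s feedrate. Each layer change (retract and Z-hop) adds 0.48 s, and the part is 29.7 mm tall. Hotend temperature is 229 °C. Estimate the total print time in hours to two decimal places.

Line area = 0.14 × 0.7 = 0.098 mm².
Toolpath length = 182 cm³ / 0.098 mm² = 182000 / 0.098 = 1857142.9 mm.
Time extruding: 1857142.9 / 128 → 14508.9 s.
Layers = ⌈29.7/0.14⌉ = 213.
Z-hop total = 213 × 0.48 = 102.24 s.
Total = 14508.9 + 102.24 = 14611.14 s = 4.06 hours.

4.06 hours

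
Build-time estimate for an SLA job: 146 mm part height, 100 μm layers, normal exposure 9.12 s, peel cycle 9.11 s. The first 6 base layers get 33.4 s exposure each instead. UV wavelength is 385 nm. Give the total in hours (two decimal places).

7.43 hours

Layer count = ceil(146 / 0.1) = 1460.
Burn-in layers = 6 × (33.4 + 9.11), so 255.06 s.
Remaining layers: 1454 × (9.12 + 9.11) → 26506.42 s.
Sum: 255.06 + 26506.42 = 26761.48 s → 7.43 hours.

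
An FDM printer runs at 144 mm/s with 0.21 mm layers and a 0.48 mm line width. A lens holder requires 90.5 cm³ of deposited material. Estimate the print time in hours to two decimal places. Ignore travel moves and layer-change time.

1.73 hours

Extrusion cross-section = 0.21 × 0.48, so 0.1008 mm².
Toolpath length = 90.5 cm³ / 0.1008 mm² = 90500 / 0.1008 = 897817.5 mm.
Print-move time = 897817.5 / 144, so 6234.8 s.
Converting: 6234.8 s = 1.73 hours.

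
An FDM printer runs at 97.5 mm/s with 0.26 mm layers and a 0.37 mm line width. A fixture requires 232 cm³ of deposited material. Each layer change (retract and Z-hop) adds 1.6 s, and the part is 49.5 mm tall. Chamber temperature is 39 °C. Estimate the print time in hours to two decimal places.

Line area: 0.26 × 0.37 → 0.0962 mm².
Toolpath length = 232 cm³ / 0.0962 mm² = 232000 / 0.0962 = 2411642.4 mm.
Extrusion time = 2411642.4 / 97.5, so 24734.8 s.
Layer count = ceil(49.5 / 0.26) = 191.
Non-print overhead: 191 × 1.6 → 305.6 s.
Altogether 24734.8 + 305.6 = 25040.4 s, i.e. 6.96 hours.

6.96 hours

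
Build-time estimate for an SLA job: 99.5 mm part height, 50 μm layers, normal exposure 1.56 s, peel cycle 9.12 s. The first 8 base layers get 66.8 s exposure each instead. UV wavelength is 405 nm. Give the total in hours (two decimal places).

6.05 hours

Layers = ⌈99.5/0.05⌉ = 1990.
Bottom layers: 8 × (66.8 + 9.12) → 607.36 s.
Regular layers = 1982 × (1.56 + 9.12) = 21167.76 s.
Total = 607.36 + 21167.76 = 21775.12 s = 6.05 hours.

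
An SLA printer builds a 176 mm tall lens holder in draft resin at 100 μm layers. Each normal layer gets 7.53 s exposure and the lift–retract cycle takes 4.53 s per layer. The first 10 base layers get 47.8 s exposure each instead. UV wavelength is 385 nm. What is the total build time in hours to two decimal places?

Layers = ⌈176/0.1⌉ = 1760.
Bottom layers: 10 × (47.8 + 4.53) → 523.3 s.
Remaining layers = 1750 × (7.53 + 4.53), so 21105 s.
Sum: 523.3 + 21105 = 21628.3 s → 6.01 hours.

6.01 hours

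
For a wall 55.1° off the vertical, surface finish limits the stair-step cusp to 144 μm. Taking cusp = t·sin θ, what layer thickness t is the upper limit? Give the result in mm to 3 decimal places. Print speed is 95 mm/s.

0.176 mm

t = h_c / sin θ = 0.144 / 0.8202 = 0.176 mm.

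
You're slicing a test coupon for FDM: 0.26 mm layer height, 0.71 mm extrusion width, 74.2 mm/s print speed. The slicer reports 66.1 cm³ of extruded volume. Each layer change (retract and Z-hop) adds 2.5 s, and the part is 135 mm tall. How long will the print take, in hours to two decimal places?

Extrusion cross-section = 0.26 × 0.71, so 0.1846 mm².
Path length: 66100 mm³ / 0.1846 mm² → 358071.5 mm.
Extrusion time = 358071.5 / 74.2 = 4825.8 s.
Layer count = ceil(135 / 0.26) = 520.
Layer-change overhead = 520 × 2.5 = 1300 s.
Total = 4825.8 + 1300 = 6125.8 s = 1.70 hours.

1.70 hours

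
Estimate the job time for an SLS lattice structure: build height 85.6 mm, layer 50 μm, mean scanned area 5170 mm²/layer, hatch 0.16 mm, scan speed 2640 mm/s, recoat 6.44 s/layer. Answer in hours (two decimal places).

8.88 hours

Number of layers: 85.6 / 0.05 → 1712 (rounded up).
Per-layer scan distance: 5170 / 0.16 → 32312.5 mm.
Per-layer scan time = 32312.5 / 2640, so 12.2396 s.
Per-layer time = 12.2396 + 6.44, so 18.6796 s.
1712 layers × 18.6796 s/layer = 31979.4752 s, i.e. 8.88 hours.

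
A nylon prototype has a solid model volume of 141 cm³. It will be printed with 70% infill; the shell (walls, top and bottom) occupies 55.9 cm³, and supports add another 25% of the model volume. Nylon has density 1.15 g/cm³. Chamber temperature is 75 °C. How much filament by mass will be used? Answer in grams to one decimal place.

173.3 g

Interior volume: 141 − 55.9 → 85.1 cm³.
Deposited infill = 0.70 × 85.1 = 59.57 cm³.
Support = 0.25 × 141, so 35.25 cm³.
Total printed volume = 55.9 + 59.57 + 35.25 = 150.72 cm³.
Mass = 150.72 × 1.15, so 173.328 g.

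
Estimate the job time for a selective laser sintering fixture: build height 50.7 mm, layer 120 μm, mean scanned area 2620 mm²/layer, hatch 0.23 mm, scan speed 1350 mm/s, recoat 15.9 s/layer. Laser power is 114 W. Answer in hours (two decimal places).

2.86 hours

Layer count = ceil(50.7 / 0.12) = 423.
Per-layer scan distance = 2620 / 0.23 = 11391.3 mm.
Scan time per layer = 11391.3 / 1350 = 8.438 s.
Time per layer: 8.438 + 15.9 → 24.338 s.
423 layers × 24.338 s/layer = 10294.974 s, i.e. 2.86 hours.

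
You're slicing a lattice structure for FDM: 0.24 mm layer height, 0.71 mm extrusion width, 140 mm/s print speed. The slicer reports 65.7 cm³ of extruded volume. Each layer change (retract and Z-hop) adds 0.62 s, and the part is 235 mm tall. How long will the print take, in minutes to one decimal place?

Line area: 0.24 × 0.71 → 0.1704 mm².
Toolpath length = 65.7 cm³ / 0.1704 mm² = 65700 / 0.1704 = 385563.4 mm.
Time extruding = 385563.4 / 140 = 2754 s.
Layers = ⌈235/0.24⌉ = 980.
Non-print overhead = 980 × 0.62, so 607.6 s.
Total = 2754 + 607.6 = 3361.6 s = 56.0 minutes.

56.0 minutes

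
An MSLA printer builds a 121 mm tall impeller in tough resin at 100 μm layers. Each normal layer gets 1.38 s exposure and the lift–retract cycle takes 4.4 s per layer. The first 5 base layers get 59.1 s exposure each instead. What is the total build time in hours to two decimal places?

Layers = ⌈121/0.1⌉ = 1210.
Base layers = 5 × (59.1 + 4.4) = 317.5 s.
Remaining layers = 1205 × (1.38 + 4.4) = 6964.9 s.
Sum: 317.5 + 6964.9 = 7282.4 s → 2.02 hours.

2.02 hours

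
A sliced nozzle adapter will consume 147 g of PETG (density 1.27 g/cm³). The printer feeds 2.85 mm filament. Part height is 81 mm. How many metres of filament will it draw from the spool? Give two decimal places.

18.14 m

Volume = 147 g / 1.27 g·cm⁻³ = 115.748 cm³ = 115748 mm³.
Filament cross-section = π × (2.85/2)² = 6.3794 mm².
L = V/A = 115748/6.3794 = 18144.03 mm → 18.14 m.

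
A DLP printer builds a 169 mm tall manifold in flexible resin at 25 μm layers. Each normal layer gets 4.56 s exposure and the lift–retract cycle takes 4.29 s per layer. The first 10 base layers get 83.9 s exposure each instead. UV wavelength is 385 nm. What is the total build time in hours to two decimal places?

16.84 hours

Layers = ⌈169/0.025⌉ = 6760.
Bottom layers = 10 × (83.9 + 4.29), so 881.9 s.
Normal layers = 6750 × (4.56 + 4.29), so 59737.5 s.
Sum: 881.9 + 59737.5 = 60619.4 s → 16.84 hours.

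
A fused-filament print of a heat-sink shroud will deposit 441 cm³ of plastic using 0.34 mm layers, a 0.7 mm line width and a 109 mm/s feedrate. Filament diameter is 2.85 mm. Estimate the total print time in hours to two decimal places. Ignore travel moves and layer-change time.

Line area = 0.34 × 0.7, so 0.238 mm².
Total extruded path = 441000/0.238 = 1852941.2 mm.
Extrusion time: 1852941.2 / 109 → 16999.5 s.
Converting: 16999.5 s = 4.72 hours.

4.72 hours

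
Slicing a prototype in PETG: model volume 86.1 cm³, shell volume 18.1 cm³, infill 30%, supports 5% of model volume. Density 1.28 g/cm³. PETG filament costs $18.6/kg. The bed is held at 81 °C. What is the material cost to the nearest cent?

Interior volume = 86.1 − 18.1, so 68 cm³.
Infill volume = 0.30 × 68 = 20.4 cm³.
Support = 0.05 × 86.1, so 4.305 cm³.
Total extruded = 18.1 + 20.4 + 4.305 = 42.805 cm³.
Mass = 42.805 × 1.28, so 54.7904 g.
At $18.6/kg: 54.7904/1000 × 18.6 = $1.02.

$1.02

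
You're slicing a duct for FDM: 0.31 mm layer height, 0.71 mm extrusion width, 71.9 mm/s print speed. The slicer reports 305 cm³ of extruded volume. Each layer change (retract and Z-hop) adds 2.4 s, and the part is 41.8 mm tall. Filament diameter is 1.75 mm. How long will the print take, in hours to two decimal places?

Bead cross-section = 0.31 × 0.71, so 0.2201 mm².
Path length: 305000 mm³ / 0.2201 mm² → 1385733.8 mm.
Extrusion time = 1385733.8 / 71.9 = 19273.1 s.
Layer count = ceil(41.8 / 0.31) = 135.
Z-hop total: 135 × 2.4 → 324 s.
Total = 19273.1 + 324 = 19597.1 s = 5.44 hours.

5.44 hours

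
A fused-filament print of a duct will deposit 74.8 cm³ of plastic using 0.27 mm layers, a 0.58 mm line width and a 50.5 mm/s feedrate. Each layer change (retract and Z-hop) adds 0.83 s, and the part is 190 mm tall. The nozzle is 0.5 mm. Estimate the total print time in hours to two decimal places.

2.79 hours

Extrusion cross-section = 0.27 × 0.58 = 0.1566 mm².
Total extruded path = 74800/0.1566 = 477650.1 mm.
Print-move time = 477650.1 / 50.5, so 9458.4 s.
Layer count = ceil(190 / 0.27) = 704.
Z-hop total: 704 × 0.83 → 584.32 s.
Altogether 9458.4 + 584.32 = 10042.72 s, i.e. 2.79 hours.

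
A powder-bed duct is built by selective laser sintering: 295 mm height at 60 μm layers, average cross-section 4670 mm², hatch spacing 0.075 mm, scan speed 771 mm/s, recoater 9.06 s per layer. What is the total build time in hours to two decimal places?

122.68 hours

Layers = ⌈295/0.06⌉ = 4917.
Hatch length per layer = 4670 / 0.075, so 62266.7 mm.
Scan time per layer: 62266.7 / 771 → 80.761 s.
Per-layer time: 80.761 + 9.06 → 89.821 s.
4917 layers × 89.821 s/layer = 441649.857 s, i.e. 122.68 hours.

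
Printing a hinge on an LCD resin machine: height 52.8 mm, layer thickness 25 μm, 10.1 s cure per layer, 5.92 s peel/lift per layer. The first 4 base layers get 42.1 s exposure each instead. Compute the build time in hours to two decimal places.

9.43 hours

Layer count = ceil(52.8 / 0.025) = 2112.
Burn-in layers: 4 × (42.1 + 5.92) → 192.08 s.
Remaining layers = 2108 × (10.1 + 5.92), so 33770.16 s.
Sum: 192.08 + 33770.16 = 33962.24 s → 9.43 hours.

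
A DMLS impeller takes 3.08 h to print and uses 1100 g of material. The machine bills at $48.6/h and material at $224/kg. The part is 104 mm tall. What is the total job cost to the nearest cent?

$396.09

Machine-time cost = 48.6 × 3.08, so $149.688.
Feedstock cost = 224 × 1100/1000 = $246.40.
Total = 149.688 + 246.40 = 396.088 ≈ $396.09.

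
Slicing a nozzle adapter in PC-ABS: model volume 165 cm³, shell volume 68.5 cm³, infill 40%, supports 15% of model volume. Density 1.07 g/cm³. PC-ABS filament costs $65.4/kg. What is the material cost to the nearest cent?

Interior volume: 165 − 68.5 → 96.5 cm³.
Infill deposited: 0.40 × 96.5 → 38.6 cm³.
Support: 0.15 × 165 → 24.75 cm³.
Total extruded: 68.5 + 38.6 + 24.75 → 131.85 cm³.
Mass: 131.85 × 1.07 → 141.0795 g.
At $65.4/kg: 141.0795/1000 × 65.4 = $9.23.

$9.23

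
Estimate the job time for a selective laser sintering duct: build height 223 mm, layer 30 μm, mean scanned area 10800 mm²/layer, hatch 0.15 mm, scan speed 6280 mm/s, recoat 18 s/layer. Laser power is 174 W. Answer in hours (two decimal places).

Layers = ⌈223/0.03⌉ = 7434.
Hatch length per layer: 10800 / 0.15 → 72000 mm.
Per-layer scan time = 72000 / 6280 = 11.465 s.
Layer cycle = 11.465 + 18, so 29.465 s.
Build time = 7434 × 29.465 = 219042.81 s = 60.85 hours.

60.85 hours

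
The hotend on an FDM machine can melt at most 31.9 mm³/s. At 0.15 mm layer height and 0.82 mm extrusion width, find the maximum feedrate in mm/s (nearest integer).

Bead cross-section: 0.15 × 0.82 → 0.123 mm².
Max speed = 31.9 / 0.123 = 259.35 ≈ 259 mm/s.

259 mm/s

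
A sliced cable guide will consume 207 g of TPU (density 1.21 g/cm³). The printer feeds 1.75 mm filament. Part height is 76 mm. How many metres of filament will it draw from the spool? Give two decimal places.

71.12 m

Extruded volume: 207/1.21 = 171.0744 cm³ (171074.4 mm³).
Cross-section of 1.75 mm filament: π·(1.75/2)² = 2.4053 mm².
Length = 171074.4 / 2.4053 = 71123.93 mm = 71.12 m.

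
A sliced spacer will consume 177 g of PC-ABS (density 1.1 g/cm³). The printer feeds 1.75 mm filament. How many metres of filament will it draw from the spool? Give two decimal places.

66.90 m

Extruded volume: 177/1.1 = 160.9091 cm³ (160909.1 mm³).
Filament cross-section = π × (1.75/2)² = 2.4053 mm².
L = V/A = 160909.1/2.4053 = 66897.73 mm → 66.90 m.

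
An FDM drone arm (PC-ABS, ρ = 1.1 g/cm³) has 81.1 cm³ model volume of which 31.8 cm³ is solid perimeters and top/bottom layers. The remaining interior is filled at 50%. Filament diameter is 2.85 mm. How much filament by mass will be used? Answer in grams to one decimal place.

Interior volume = 81.1 − 31.8, so 49.3 cm³.
Deposited infill: 0.50 × 49.3 → 24.65 cm³.
Total printed volume = 31.8 + 24.65 = 56.45 cm³.
Mass = 56.45 × 1.1, so 62.095 g.

62.1 g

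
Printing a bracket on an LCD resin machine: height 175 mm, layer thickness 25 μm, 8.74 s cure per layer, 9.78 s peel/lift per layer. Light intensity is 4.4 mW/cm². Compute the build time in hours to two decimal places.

Layers = ⌈175/0.025⌉ = 7000.
Cycle time = 8.74 + 9.78, so 18.52 s.
Build time: 7000 × 18.52 s = 129640 s, i.e. 36.01 hours.

36.01 hours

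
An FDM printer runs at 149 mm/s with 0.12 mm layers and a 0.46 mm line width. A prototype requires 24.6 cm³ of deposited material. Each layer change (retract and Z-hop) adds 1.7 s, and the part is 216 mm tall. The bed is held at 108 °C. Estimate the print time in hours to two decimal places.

1.68 hours

Bead cross-section = 0.12 × 0.46, so 0.0552 mm².
Toolpath length = 24.6 cm³ / 0.0552 mm² = 24600 / 0.0552 = 445652.2 mm.
Time extruding: 445652.2 / 149 → 2991 s.
Number of layers: 216 / 0.12 → 1800 (rounded up).
Layer-change overhead: 1800 × 1.7 → 3060 s.
Total = 2991 + 3060 = 6051 s = 1.68 hours.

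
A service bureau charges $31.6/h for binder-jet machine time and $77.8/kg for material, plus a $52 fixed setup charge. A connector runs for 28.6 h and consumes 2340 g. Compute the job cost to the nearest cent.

$1137.81

Time charge = 31.6 × 28.6, so $903.76.
Material cost = 77.8 × 2340/1000, so $182.052.
Total = 903.76 + 182.052 + 52 = 1137.812 ≈ $1137.81.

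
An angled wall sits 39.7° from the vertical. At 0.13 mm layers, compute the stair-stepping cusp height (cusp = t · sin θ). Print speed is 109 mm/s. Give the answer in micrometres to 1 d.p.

sin(39.7°) = 0.6388, so cusp = 0.13 × 0.6388 = 0.083044 mm → 83.0 μm.

83.0 μm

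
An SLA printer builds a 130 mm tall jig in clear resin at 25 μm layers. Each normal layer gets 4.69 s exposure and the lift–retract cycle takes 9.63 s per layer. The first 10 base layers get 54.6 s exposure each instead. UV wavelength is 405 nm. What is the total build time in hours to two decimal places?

Number of layers: 130 / 0.025 → 5200 (rounded up).
Base layers: 10 × (54.6 + 9.63) → 642.3 s.
Regular layers = 5190 × (4.69 + 9.63) = 74320.8 s.
Total = 642.3 + 74320.8 = 74963.1 s = 20.82 hours.

20.82 hours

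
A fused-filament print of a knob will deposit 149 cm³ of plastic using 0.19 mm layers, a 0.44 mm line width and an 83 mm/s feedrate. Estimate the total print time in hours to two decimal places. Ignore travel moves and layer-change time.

5.96 hours

Bead cross-section = 0.19 × 0.44 = 0.0836 mm².
Toolpath length = 149 cm³ / 0.0836 mm² = 149000 / 0.0836 = 1782296.7 mm.
Extrusion time: 1782296.7 / 83 → 21473.5 s.
That's 21473.5 s → 5.96 hours.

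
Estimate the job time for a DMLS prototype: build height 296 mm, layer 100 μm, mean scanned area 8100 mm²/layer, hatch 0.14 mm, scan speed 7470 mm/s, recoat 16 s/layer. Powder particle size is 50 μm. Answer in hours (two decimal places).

Layers = ⌈296/0.1⌉ = 2960.
Scan path per layer = 8100 / 0.14 = 57857.1 mm.
Per-layer scan time = 57857.1 / 7470 = 7.7453 s.
Time per layer: 7.7453 + 16 → 23.7453 s.
Total: 2960 × 23.7453 s = 70286.088 s → 19.52 hours.

19.52 hours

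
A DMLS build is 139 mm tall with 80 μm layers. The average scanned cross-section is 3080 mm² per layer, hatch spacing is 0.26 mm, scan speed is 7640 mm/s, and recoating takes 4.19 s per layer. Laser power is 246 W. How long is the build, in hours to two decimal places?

2.77 hours

Layers = ⌈139/0.08⌉ = 1738.
Per-layer scan distance = 3080 / 0.26 = 11846.2 mm.
Scan time per layer = 11846.2 / 7640 = 1.5505 s.
Time per layer = 1.5505 + 4.19 = 5.7405 s.
1738 layers × 5.7405 s/layer = 9976.989 s, i.e. 2.77 hours.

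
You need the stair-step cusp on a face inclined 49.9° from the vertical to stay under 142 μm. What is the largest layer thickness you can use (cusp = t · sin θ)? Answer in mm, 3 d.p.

sin(49.9°) = 0.7649; t_max = 0.142/0.7649 = 0.186 mm.

0.186 mm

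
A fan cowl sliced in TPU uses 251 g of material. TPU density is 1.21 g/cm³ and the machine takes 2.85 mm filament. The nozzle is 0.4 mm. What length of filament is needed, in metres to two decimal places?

Extruded volume: 251/1.21 = 207.438 cm³ (207438 mm³).
A = π r² = π × 1.425² = 6.3794 mm².
L = V/A = 207438/6.3794 = 32516.85 mm → 32.52 m.

32.52 m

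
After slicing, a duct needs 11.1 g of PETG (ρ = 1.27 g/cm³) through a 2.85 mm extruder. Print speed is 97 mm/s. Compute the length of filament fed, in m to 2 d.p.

Extruded volume: 11.1/1.27 = 8.7402 cm³ (8740.2 mm³).
Cross-section of 2.85 mm filament: π·(2.85/2)² = 6.3794 mm².
L = V/A = 8740.2/6.3794 = 1370.07 mm → 1.37 m.

1.37 m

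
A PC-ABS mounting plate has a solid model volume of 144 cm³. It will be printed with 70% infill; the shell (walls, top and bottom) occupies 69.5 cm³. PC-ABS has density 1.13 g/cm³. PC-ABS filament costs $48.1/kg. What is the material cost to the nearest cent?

Volume inside the shell: 144 − 69.5 → 74.5 cm³.
Infill deposited: 0.70 × 74.5 → 52.15 cm³.
Deposited volume = 69.5 + 52.15 = 121.65 cm³.
Mass = 121.65 × 1.13, so 137.4645 g.
At $48.1/kg: 137.4645/1000 × 48.1 = $6.61.

$6.61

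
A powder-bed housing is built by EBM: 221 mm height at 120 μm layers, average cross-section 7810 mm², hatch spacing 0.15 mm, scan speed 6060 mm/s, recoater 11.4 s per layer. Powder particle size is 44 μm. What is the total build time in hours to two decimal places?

Layers = ⌈221/0.12⌉ = 1842.
Scan path per layer = 7810 / 0.15 = 52066.7 mm.
Per-layer scan time = 52066.7 / 6060, so 8.5919 s.
Layer cycle: 8.5919 + 11.4 → 19.9919 s.
Total: 1842 × 19.9919 s = 36825.0798 s → 10.23 hours.

10.23 hours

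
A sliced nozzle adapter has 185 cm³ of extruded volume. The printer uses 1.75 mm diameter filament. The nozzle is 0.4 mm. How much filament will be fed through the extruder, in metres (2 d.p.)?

Filament cross-section = π × (1.75/2)² = 2.4053 mm².
L = 185000 mm³ / 2.4053 mm² = 76913.48 mm, i.e. 76.91 m.

76.91 m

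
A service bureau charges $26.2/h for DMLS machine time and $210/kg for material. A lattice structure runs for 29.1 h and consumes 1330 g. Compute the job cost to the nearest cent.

$1041.72

Machine-time cost = 26.2 × 29.1, so $762.42.
Feedstock cost = 210 × 1330/1000, so $279.30.
Job cost: 762.42 + 279.30 = $1041.72.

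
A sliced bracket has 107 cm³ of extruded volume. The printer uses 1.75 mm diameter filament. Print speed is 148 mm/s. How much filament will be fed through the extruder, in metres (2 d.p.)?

44.49 m

A = π r² = π × 0.875² = 2.4053 mm².
Length = 107 cm³ / 2.4053 mm² = 107000 / 2.4053 = 44485.1 mm = 44.49 m.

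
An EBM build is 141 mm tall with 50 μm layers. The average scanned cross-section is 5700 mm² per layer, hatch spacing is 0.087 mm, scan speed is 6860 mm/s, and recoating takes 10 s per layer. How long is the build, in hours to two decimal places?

Number of layers: 141 / 0.05 → 2820 (rounded up).
Per-layer scan distance: 5700 / 0.087 → 65517.2 mm.
Scan time per layer: 65517.2 / 6860 → 9.5506 s.
Layer cycle = 9.5506 + 10 = 19.5506 s.
2820 layers × 19.5506 s/layer = 55132.692 s, i.e. 15.31 hours.

15.31 hours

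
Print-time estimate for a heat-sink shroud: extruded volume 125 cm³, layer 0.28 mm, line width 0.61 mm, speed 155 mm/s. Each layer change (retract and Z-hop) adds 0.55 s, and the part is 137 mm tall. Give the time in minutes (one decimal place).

Extrusion cross-section = 0.28 × 0.61, so 0.1708 mm².
Toolpath length = 125 cm³ / 0.1708 mm² = 125000 / 0.1708 = 731850.1 mm.
Time extruding = 731850.1 / 155 = 4721.6 s.
Layer count = ceil(137 / 0.28) = 490.
Z-hop total = 490 × 0.55 = 269.5 s.
Total = 4721.6 + 269.5 = 4991.1 s = 83.2 minutes.

83.2 minutes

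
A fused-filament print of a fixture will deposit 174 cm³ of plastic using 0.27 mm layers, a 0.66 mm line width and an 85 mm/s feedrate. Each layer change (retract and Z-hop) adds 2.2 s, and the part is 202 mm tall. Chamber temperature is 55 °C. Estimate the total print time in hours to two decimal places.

3.65 hours

Line area: 0.27 × 0.66 → 0.1782 mm².
Path length: 174000 mm³ / 0.1782 mm² → 976431 mm.
Print-move time = 976431 / 85, so 11487.4 s.
Layer count = ceil(202 / 0.27) = 749.
Z-hop total = 749 × 2.2, so 1647.8 s.
Total = 11487.4 + 1647.8 = 13135.2 s = 3.65 hours.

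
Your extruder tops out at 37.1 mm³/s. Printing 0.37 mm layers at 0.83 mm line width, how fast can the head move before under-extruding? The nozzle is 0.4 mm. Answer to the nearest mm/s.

121 mm/s

Bead cross-section = 0.37 × 0.83 = 0.3071 mm².
v_max = Q/A = 37.1/0.3071 = 120.81 mm/s → 121 mm/s.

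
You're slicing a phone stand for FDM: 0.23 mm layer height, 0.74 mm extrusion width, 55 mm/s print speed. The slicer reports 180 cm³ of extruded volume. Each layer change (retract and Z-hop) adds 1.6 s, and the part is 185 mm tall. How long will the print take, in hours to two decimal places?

5.70 hours

Bead cross-section = 0.23 × 0.74 = 0.1702 mm².
Toolpath length = 180 cm³ / 0.1702 mm² = 180000 / 0.1702 = 1057579.3 mm.
Print-move time = 1057579.3 / 55 = 19228.7 s.
Number of layers: 185 / 0.23 → 805 (rounded up).
Layer-change overhead: 805 × 1.6 → 1288 s.
Altogether 19228.7 + 1288 = 20516.7 s, i.e. 5.70 hours.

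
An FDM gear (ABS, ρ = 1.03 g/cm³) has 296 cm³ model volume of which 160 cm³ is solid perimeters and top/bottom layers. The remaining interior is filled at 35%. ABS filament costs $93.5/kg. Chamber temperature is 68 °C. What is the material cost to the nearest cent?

Infill region: 296 − 160 → 136 cm³.
Infill volume = 0.35 × 136, so 47.6 cm³.
Total extruded: 160 + 47.6 → 207.6 cm³.
Mass = 207.6 × 1.03 = 213.828 g.
At $93.5/kg: 213.828/1000 × 93.5 = $19.99.

$19.99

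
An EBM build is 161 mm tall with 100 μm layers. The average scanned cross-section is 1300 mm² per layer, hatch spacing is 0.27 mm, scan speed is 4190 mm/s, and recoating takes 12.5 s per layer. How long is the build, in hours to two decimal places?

6.10 hours

Number of layers: 161 / 0.1 → 1610 (rounded up).
Per-layer scan distance: 1300 / 0.27 → 4814.8 mm.
Beam time per layer = 4814.8 / 4190, so 1.1491 s.
Layer cycle = 1.1491 + 12.5, so 13.6491 s.
Total: 1610 × 13.6491 s = 21975.051 s → 6.10 hours.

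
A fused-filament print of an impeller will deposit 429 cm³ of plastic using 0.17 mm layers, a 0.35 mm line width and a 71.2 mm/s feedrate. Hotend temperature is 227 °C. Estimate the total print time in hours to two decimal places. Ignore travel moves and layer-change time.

Extrusion cross-section = 0.17 × 0.35 = 0.0595 mm².
Path length: 429000 mm³ / 0.0595 mm² → 7210084 mm.
Extrusion time = 7210084 / 71.2 = 101265.2 s.
101265.2 s = 28.13 hours.

28.13 hours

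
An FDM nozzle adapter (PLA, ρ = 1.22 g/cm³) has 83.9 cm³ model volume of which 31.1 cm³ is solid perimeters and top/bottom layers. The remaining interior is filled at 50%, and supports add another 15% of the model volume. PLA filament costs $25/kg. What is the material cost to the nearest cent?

$2.14

Volume inside the shell = 83.9 − 31.1, so 52.8 cm³.
Infill deposited = 0.50 × 52.8 = 26.4 cm³.
Support = 0.15 × 83.9, so 12.585 cm³.
Deposited volume = 31.1 + 26.4 + 12.585 = 70.085 cm³.
Mass = 70.085 × 1.22, so 85.5037 g.
At $25/kg: 85.5037/1000 × 25 = $2.14.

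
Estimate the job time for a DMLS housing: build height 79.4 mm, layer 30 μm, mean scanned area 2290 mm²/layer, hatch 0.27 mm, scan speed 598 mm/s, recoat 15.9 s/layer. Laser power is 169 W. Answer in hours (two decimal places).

Number of layers: 79.4 / 0.03 → 2647 (rounded up).
Per-layer scan distance = 2290 / 0.27 = 8481.5 mm.
Per-layer scan time = 8481.5 / 598, so 14.1831 s.
Layer cycle = 14.1831 + 15.9, so 30.0831 s.
2647 layers × 30.0831 s/layer = 79629.9657 s, i.e. 22.12 hours.

22.12 hours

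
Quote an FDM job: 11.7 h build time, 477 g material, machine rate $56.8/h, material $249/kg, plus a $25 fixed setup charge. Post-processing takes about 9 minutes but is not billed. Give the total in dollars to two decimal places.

Time charge = 56.8 × 11.7 = $664.56.
Feedstock cost: 249 × 477/1000 → $118.773.
Total = 664.56 + 118.773 + 25 = 808.333 ≈ $808.33.

$808.33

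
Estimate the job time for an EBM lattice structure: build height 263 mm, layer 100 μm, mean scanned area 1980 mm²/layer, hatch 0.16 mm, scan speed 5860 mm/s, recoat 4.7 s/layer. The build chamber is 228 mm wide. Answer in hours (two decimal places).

4.98 hours

Number of layers: 263 / 0.1 → 2630 (rounded up).
Scan path per layer: 1980 / 0.16 → 12375 mm.
Per-layer scan time: 12375 / 5860 → 2.1118 s.
Per-layer time = 2.1118 + 4.7, so 6.8118 s.
Build time = 2630 × 6.8118 = 17915.034 s = 4.98 hours.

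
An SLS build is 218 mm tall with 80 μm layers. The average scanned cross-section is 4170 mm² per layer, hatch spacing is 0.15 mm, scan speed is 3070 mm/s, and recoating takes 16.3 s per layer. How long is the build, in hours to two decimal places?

19.19 hours

Layers = ⌈218/0.08⌉ = 2725.
Scan path per layer: 4170 / 0.15 → 27800 mm.
Per-layer scan time = 27800 / 3070 = 9.0554 s.
Time per layer = 9.0554 + 16.3, so 25.3554 s.
Total: 2725 × 25.3554 s = 69093.465 s → 19.19 hours.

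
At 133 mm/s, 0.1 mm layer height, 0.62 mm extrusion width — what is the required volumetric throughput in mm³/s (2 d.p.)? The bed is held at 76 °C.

8.25

Bead cross-section = 0.1 × 0.62 = 0.062 mm².
Q = v·A = 133 × 0.062 = 8.25 mm³/s.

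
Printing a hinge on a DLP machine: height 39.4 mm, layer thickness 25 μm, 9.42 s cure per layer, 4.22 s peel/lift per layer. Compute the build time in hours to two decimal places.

5.97 hours

Number of layers: 39.4 / 0.025 → 1576 (rounded up).
Cycle time = 9.42 + 4.22, so 13.64 s.
Build time: 1576 × 13.64 s = 21496.64 s, i.e. 5.97 hours.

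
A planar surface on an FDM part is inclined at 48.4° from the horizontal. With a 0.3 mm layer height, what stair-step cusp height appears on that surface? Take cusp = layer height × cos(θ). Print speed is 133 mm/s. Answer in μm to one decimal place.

Cusp = layer height × cos(48.4°) = 0.3 × 0.6639 = 0.19917 mm = 199.2 μm.

199.2 μm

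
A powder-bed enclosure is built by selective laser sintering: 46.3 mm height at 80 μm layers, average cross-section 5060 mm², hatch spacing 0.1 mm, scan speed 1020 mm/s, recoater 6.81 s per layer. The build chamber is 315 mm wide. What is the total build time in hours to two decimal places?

9.07 hours

Number of layers: 46.3 / 0.08 → 579 (rounded up).
Hatch length per layer = 5060 / 0.1, so 50600 mm.
Laser time per layer: 50600 / 1020 → 49.6078 s.
Per-layer time = 49.6078 + 6.81, so 56.4178 s.
Build time = 579 × 56.4178 = 32665.9062 s = 9.07 hours.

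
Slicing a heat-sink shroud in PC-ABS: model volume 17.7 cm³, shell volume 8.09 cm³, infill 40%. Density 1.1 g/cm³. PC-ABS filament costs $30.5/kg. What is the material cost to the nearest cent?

Interior volume: 17.7 − 8.09 → 9.61 cm³.
Deposited infill = 0.40 × 9.61 = 3.844 cm³.
Deposited volume = 8.09 + 3.844, so 11.934 cm³.
Mass: 11.934 × 1.1 → 13.1274 g.
Cost = 13.1274 g / 1000 × $30.5/kg = $0.40.

$0.40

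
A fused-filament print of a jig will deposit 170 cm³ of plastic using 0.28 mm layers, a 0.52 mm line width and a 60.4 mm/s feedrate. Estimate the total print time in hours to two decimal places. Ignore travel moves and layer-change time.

Extrusion cross-section = 0.28 × 0.52, so 0.1456 mm².
Path length: 170000 mm³ / 0.1456 mm² → 1167582.4 mm.
Time extruding: 1167582.4 / 60.4 → 19330.8 s.
Converting: 19330.8 s = 5.37 hours.

5.37 hours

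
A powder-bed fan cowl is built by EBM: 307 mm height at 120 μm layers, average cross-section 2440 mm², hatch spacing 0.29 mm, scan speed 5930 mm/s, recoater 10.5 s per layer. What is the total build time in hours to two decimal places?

8.47 hours

Layers = ⌈307/0.12⌉ = 2559.
Scan path per layer = 2440 / 0.29 = 8413.8 mm.
Scan time per layer = 8413.8 / 5930 = 1.4189 s.
Time per layer: 1.4189 + 10.5 → 11.9189 s.
Build time = 2559 × 11.9189 = 30500.4651 s = 8.47 hours.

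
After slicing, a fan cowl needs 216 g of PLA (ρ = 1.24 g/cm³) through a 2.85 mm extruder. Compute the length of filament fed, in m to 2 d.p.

Extruded volume: 216/1.24 = 174.1935 cm³ (174193.5 mm³).
Cross-section of 2.85 mm filament: π·(2.85/2)² = 6.3794 mm².
L = V/A = 174193.5/6.3794 = 27305.62 mm → 27.31 m.

27.31 m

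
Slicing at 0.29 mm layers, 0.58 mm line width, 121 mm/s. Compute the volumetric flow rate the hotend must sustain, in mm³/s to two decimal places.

20.35

A = 0.29 × 0.58 = 0.1682 mm².
Volumetric flow = 121 × 0.1682 = 20.35 mm³/s.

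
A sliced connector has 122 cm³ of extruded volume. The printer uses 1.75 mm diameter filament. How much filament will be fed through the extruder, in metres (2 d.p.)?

Cross-section of 1.75 mm filament: π·(1.75/2)² = 2.4053 mm².
Length = 122 cm³ / 2.4053 mm² = 122000 / 2.4053 = 50721.32 mm = 50.72 m.

50.72 m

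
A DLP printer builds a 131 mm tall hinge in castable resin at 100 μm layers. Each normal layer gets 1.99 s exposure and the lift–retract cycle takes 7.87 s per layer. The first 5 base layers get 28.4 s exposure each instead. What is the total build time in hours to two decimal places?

Number of layers: 131 / 0.1 → 1310 (rounded up).
Bottom layers = 5 × (28.4 + 7.87), so 181.35 s.
Regular layers: 1305 × (1.99 + 7.87) → 12867.3 s.
Total = 181.35 + 12867.3 = 13048.65 s = 3.62 hours.

3.62 hours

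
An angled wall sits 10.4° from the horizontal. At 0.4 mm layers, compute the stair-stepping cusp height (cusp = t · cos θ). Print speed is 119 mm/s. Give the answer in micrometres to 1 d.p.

h_c = t·cos θ = 0.4 × 0.9836 = 0.39344 mm (393.4 μm).

393.4 μm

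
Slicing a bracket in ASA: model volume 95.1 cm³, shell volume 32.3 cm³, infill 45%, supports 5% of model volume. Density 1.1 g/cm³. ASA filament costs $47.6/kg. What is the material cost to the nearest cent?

$3.42

Interior volume = 95.1 − 32.3 = 62.8 cm³.
Deposited infill: 0.45 × 62.8 → 28.26 cm³.
Support: 0.05 × 95.1 → 4.755 cm³.
Total extruded = 32.3 + 28.26 + 4.755, so 65.315 cm³.
Mass: 65.315 × 1.1 → 71.8465 g.
At $47.6/kg: 71.8465/1000 × 47.6 = $3.42.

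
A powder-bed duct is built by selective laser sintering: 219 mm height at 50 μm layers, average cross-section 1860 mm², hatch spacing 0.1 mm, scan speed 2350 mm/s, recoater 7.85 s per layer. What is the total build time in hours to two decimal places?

Number of layers: 219 / 0.05 → 4380 (rounded up).
Hatch length per layer = 1860 / 0.1 = 18600 mm.
Scan time per layer = 18600 / 2350 = 7.9149 s.
Layer cycle = 7.9149 + 7.85, so 15.7649 s.
Total: 4380 × 15.7649 s = 69050.262 s → 19.18 hours.

19.18 hours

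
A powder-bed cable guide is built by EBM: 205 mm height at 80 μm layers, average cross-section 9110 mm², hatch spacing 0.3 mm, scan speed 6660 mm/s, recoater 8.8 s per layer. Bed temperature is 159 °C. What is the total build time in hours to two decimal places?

Layers = ⌈205/0.08⌉ = 2563.
Hatch length per layer = 9110 / 0.3, so 30366.7 mm.
Scan time per layer = 30366.7 / 6660 = 4.5596 s.
Per-layer time: 4.5596 + 8.8 → 13.3596 s.
Total: 2563 × 13.3596 s = 34240.6548 s → 9.51 hours.

9.51 hours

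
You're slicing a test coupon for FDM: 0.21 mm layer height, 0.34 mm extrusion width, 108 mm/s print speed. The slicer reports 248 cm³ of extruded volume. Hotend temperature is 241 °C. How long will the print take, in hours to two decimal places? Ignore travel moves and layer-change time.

Line area = 0.21 × 0.34, so 0.0714 mm².
Toolpath length = 248 cm³ / 0.0714 mm² = 248000 / 0.0714 = 3473389.4 mm.
Time extruding: 3473389.4 / 108 → 32161 s.
Converting: 32161 s = 8.93 hours.

8.93 hours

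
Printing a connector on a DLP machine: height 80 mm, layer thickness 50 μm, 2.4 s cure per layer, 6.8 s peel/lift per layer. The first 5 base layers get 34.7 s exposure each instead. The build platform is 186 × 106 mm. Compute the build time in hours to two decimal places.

Layers = ⌈80/0.05⌉ = 1600.
Bottom layers = 5 × (34.7 + 6.8) = 207.5 s.
Regular layers: 1595 × (2.4 + 6.8) → 14674 s.
Total = 207.5 + 14674 = 14881.5 s = 4.13 hours.

4.13 hours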